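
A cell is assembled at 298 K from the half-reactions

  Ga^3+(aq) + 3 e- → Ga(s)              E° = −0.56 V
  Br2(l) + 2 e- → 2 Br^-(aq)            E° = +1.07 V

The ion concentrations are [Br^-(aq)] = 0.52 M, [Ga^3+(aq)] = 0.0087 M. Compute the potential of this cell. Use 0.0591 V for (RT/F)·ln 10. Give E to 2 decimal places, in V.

+1.69 V

Since E°(Br₂/Br⁻) > E°(Ga³⁺/Ga), Br₂/Br⁻ serves as the cathode.
E°cell = E°cat − E°an = +1.07 − (−0.56) = +1.63 V; n = 6.
For the overall reaction 3 Br2(l) + 2 Ga(s) → 6 Br^-(aq) + 2 Ga^3+(aq), Q = [Br^-(aq)]^6·[Ga^3+(aq)]^2 = 1.5×10^−6, giving log Q = −5.825.
Applying E = E° − (RT ln10/nF)·log Q gives +1.63 − (0.0591/6)(−5.825) = +1.69 V.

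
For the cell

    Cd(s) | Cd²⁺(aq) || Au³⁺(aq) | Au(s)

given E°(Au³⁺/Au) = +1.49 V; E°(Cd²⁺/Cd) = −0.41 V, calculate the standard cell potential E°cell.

+1.90 V

By convention the left-hand electrode in cell notation is the anode (oxidation) and the right-hand electrode is the cathode (reduction).
E°cell = E°(right) − E°(left) = +1.49 − (−0.41) = +1.90 V.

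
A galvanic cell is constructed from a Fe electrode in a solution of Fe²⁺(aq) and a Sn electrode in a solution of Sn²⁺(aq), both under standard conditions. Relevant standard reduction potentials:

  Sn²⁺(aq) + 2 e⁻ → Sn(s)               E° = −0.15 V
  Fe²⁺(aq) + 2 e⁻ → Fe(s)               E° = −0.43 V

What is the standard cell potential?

+0.28 V

The Sn²⁺/Sn couple has the higher E°, so Sn ion is reduced (cathode) and Fe is oxidized (anode).
E°cell = E°(cathode) − E°(anode) = −0.15 − (−0.43) = +0.28 V.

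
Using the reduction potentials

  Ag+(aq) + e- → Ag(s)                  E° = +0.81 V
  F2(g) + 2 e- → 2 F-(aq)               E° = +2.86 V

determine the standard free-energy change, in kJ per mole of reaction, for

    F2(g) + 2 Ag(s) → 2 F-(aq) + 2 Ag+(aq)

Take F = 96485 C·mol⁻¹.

In the reaction as written F2(g) is reduced, so the F₂/F⁻ couple is the cathode and Ag⁺/Ag is the anode.
E°cell = +2.86 − (+0.81) = +2.05 V; balancing electrons gives n = 2.
ΔG° = −nFE°cell = −(2)(96485)(+2.05) J/mol = −396 kJ/mol.

−396 kJ/mol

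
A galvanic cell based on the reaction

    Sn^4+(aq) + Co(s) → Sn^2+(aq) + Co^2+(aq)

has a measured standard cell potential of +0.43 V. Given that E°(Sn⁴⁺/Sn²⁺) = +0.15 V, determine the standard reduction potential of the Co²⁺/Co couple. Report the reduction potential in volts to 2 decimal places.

In the reaction as written the Sn⁴⁺/Sn²⁺ couple is reduced (cathode) and Co²⁺/Co is oxidized (anode), so E°cell = E°(Sn⁴⁺/Sn²⁺) − E°(Co²⁺/Co).
E°(Co²⁺/Co) = E°(cathode) − E°cell = +0.15 − (+0.43) = −0.28 V.

−0.28 V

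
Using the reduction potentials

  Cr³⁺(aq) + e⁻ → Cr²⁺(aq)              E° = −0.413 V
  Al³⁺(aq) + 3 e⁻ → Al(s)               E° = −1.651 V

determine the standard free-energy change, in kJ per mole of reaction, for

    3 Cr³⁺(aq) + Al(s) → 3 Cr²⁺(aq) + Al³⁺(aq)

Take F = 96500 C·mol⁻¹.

In the reaction as written Cr³⁺(aq) is reduced, so the Cr³⁺/Cr²⁺ couple is the cathode and Al³⁺/Al is the anode.
E°cell = −0.413 − (−1.651) = +1.238 V; balancing electrons gives n = 3.
ΔG° = −nFE°cell = −(3)(96500)(+1.238) J/mol = −358 kJ/mol.

−358 kJ/mol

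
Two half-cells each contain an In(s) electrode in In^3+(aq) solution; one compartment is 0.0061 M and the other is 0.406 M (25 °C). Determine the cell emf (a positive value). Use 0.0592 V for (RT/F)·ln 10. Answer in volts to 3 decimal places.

For a concentration cell E°cell = 0, since both electrodes use the same couple.
The compartment with the higher In^3+(aq) concentration (0.406 M) acts as the cathode; ions are reduced there and produced at the dilute (0.0061 M) anode.
With n = 3, Ecell = −(0.0592/3)·log([dilute]/[conc]) = −(0.0592/3)·log(0.0061/0.406) = +0.036 V.

0.036 V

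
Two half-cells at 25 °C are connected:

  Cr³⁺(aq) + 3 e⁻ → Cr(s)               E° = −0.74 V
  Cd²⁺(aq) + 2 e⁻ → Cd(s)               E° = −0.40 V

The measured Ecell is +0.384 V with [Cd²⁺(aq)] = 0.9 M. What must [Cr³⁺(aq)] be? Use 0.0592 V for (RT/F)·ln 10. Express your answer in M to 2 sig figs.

The Cd²⁺/Cd couple has the larger reduction potential, so it is the cathode: E°cell = −0.40 − (−0.74) = +0.34 V and n = 6.
Rearranging E = E° − (0.0592/n)·log Q gives log Q = 6(+0.34 − (+0.384))/0.0592 = −4.459.
The balanced reaction is 3 Cd²⁺(aq) + 2 Cr(s) → 3 Cd(s) + 2 Cr³⁺(aq), so Q = [Cr³⁺(aq)]^2 / [Cd²⁺(aq)]^3.
Isolating [Cr³⁺(aq)] in Q = 10^{−4.459} yields log [Cr³⁺(aq)] = −2.298, i.e. 0.0050 M.

0.0050 M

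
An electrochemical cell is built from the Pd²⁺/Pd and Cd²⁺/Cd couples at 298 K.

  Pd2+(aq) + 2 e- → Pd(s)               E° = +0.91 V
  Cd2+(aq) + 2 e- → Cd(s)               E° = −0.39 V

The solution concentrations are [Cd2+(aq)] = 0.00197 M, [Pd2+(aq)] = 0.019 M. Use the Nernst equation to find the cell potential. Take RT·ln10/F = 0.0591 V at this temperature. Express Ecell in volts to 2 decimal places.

+1.33 V

The Pd²⁺/Pd couple has the more positive E°, so it is the cathode; Cd²⁺/Cd is the anode.
E°cell = E°cat − E°an = +0.91 − (−0.39) = +1.30 V; n = 2.
For the overall reaction Pd2+(aq) + Cd(s) → Pd(s) + Cd2+(aq), Q = [Cd2+(aq)] / [Pd2+(aq)] = 0.104, giving log Q = −0.984.
E = E° − (0.0591/n)·log Q = +1.30 − (0.0591/2)(−0.984) = +1.33 V.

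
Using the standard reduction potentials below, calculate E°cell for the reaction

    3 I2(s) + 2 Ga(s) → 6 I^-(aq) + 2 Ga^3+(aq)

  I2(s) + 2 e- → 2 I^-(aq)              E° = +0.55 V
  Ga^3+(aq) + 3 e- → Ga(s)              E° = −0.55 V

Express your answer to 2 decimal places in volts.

I2(s) gains electrons, so the I₂/I⁻ couple is the cathode; the Ga³⁺/Ga couple is the anode.
E°cell = E°(cathode) − E°(anode) = +0.55 − (−0.55) = +1.10 V.

+1.10 V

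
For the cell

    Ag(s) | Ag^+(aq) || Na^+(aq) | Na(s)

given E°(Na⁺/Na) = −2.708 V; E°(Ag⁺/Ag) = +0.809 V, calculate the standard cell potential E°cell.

By convention the left-hand electrode in cell notation is the anode (oxidation) and the right-hand electrode is the cathode (reduction).
E°cell = E°(right) − E°(left) = −2.708 − (+0.809) = −3.517 V.
The negative sign shows that, as written, the cell would require an external voltage to drive the reaction.

−3.517 V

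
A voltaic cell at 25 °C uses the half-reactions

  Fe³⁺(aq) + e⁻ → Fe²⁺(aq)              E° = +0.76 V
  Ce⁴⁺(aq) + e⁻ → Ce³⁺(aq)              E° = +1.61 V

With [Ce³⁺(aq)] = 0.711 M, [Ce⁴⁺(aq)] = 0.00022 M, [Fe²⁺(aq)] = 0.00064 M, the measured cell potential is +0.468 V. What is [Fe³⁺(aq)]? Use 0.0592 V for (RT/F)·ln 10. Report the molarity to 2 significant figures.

With Ce⁴⁺/Ce³⁺ at the cathode and Fe³⁺/Fe²⁺ at the anode, E°cell = +1.61 − (+0.76) = +0.85 V (n = 1).
Rearranging E = E° − (0.0592/n)·log Q gives log Q = 1(+0.85 − (+0.468))/0.0592 = 6.453.
For Ce⁴⁺(aq) + Fe²⁺(aq) → Ce³⁺(aq) + Fe³⁺(aq), the reaction quotient is Q = ([Ce³⁺(aq)]·[Fe³⁺(aq)]) / ([Ce⁴⁺(aq)]·[Fe²⁺(aq)]).
Solving for the unknown gives log [Fe³⁺(aq)] = −0.250, so [Fe³⁺(aq)] ≈ 0.56 M.

0.56 M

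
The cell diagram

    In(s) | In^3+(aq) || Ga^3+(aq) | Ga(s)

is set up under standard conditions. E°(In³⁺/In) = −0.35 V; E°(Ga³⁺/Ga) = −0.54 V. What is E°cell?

By convention the left-hand electrode in cell notation is the anode (oxidation) and the right-hand electrode is the cathode (reduction).
E°cell = E°(right) − E°(left) = −0.54 − (−0.35) = −0.19 V.
The negative sign shows that, as written, the cell would require an external voltage to drive the reaction.

−0.19 V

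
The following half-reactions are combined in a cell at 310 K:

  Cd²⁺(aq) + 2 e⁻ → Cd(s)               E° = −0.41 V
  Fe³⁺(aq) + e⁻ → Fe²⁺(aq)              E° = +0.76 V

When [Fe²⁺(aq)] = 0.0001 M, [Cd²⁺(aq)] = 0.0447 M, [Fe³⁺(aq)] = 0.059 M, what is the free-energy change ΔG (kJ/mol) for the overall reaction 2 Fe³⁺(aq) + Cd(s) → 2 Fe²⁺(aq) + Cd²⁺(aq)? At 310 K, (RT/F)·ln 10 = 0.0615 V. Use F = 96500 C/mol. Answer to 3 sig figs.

The standard cell potential is +0.76 − (−0.41) = +1.17 V, with n = 2 electrons in the balanced equation.
Q = ([Fe²⁺(aq)]^2·[Cd²⁺(aq)]) / [Fe³⁺(aq)]^2 = 1.28×10^−7, so log Q = −6.891 and E = +1.17 − (0.0615/2)(−6.891) = +1.3819 V.
Then ΔG = −nFE = −2 × 96500 × +1.3819 J/mol = −267 kJ/mol.

−267 kJ/mol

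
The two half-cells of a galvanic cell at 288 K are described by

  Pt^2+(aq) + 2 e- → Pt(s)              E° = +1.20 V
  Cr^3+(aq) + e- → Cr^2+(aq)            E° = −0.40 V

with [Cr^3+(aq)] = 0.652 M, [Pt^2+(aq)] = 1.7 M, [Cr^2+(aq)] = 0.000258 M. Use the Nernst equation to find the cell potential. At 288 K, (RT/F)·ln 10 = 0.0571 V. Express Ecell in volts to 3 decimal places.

+1.412 V

Since E°(Pt²⁺/Pt) > E°(Cr³⁺/Cr²⁺), Pt²⁺/Pt serves as the cathode.
The standard potential is +1.20 − (−0.40) = +1.60 V and the balanced reaction transfers n = 2 electrons.
The balanced reaction is Pt^2+(aq) + 2 Cr^2+(aq) → Pt(s) + 2 Cr^3+(aq), so Q = [Cr^3+(aq)]^2 / ([Pt^2+(aq)]·[Cr^2+(aq)]^2) = 3.76×10^6 and log Q = 6.575.
Applying E = E° − (RT ln10/nF)·log Q gives +1.60 − (0.0571/2)(6.575) = +1.412 V.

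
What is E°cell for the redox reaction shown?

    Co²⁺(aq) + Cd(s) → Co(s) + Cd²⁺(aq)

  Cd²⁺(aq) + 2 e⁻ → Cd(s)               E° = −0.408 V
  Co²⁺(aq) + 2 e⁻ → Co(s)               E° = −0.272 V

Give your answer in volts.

+0.136 V

In the reaction as written, Co²⁺(aq) is reduced (cathode) and Cd²⁺(aq) is produced by oxidation at the anode.
E°cell = E°(cathode) − E°(anode) = −0.272 − (−0.408) = +0.136 V.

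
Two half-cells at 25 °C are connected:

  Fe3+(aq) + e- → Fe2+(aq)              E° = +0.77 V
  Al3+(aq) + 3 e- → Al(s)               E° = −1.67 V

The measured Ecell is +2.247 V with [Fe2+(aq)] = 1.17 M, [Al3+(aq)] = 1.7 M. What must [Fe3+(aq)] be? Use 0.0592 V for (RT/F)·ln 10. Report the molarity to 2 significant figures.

0.00077 M

Fe³⁺/Fe²⁺ is the cathode (higher E°); E°cell = +0.77 − (−1.67) = +2.44 V with n = 3.
Rearranging E = E° − (0.0592/n)·log Q gives log Q = 3(+2.44 − (+2.247))/0.0592 = 9.780.
The balanced reaction is 3 Fe3+(aq) + Al(s) → 3 Fe2+(aq) + Al3+(aq), so Q = ([Fe2+(aq)]^3·[Al3+(aq)]) / [Fe3+(aq)]^3.
Solving for the unknown gives log [Fe3+(aq)] = −3.115, so [Fe3+(aq)] ≈ 0.00077 M.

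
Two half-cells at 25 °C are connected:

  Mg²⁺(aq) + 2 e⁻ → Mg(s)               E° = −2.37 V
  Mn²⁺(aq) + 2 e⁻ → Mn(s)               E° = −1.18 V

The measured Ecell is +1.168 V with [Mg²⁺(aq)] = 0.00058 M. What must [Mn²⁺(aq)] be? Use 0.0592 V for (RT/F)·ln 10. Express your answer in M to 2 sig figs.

0.00010 M

With Mn²⁺/Mn at the cathode and Mg²⁺/Mg at the anode, E°cell = −1.18 − (−2.37) = +1.19 V (n = 2).
Rearranging E = E° − (0.0592/n)·log Q gives log Q = 2(+1.19 − (+1.168))/0.0592 = 0.743.
The balanced reaction is Mn²⁺(aq) + Mg(s) → Mn(s) + Mg²⁺(aq), so Q = [Mg²⁺(aq)] / [Mn²⁺(aq)].
Isolating [Mn²⁺(aq)] in Q = 10^{0.743} yields log [Mn²⁺(aq)] = −3.980, i.e. 0.00010 M.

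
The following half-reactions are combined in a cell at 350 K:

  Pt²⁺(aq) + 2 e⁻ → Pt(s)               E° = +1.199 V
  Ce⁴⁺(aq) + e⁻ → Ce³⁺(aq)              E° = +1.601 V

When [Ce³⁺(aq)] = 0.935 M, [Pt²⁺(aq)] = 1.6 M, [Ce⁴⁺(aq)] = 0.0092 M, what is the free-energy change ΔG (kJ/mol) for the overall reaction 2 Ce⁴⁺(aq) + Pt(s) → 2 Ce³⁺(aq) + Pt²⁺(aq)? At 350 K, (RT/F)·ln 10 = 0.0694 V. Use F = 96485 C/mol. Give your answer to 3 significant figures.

−49.3 kJ/mol

The standard cell potential is +1.601 − (+1.199) = +0.402 V, with n = 2 electrons in the balanced equation.
Q = ([Ce³⁺(aq)]^2·[Pt²⁺(aq)]) / [Ce⁴⁺(aq)]^2 = 1.65×10^4, so log Q = 4.218 and E = +0.402 − (0.0694/2)(4.218) = +0.2556 V.
Finally ΔG = −nFE = −(2)(96485 C/mol)(+0.2556 V) = −49.3 kJ/mol.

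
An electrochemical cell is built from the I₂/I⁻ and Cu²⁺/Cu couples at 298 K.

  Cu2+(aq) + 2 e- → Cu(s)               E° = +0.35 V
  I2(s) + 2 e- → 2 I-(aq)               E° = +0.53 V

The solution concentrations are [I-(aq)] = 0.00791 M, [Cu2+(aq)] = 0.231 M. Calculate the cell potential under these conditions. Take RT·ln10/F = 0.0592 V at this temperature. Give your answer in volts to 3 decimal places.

Since E°(I₂/I⁻) > E°(Cu²⁺/Cu), I₂/I⁻ serves as the cathode.
E°cell = +0.53 − (+0.35) = +0.18 V, with n = 2 electrons transferred.
For the overall reaction I2(s) + Cu(s) → 2 I-(aq) + Cu2+(aq), Q = [I-(aq)]^2·[Cu2+(aq)] = 1.45×10^−5, giving log Q = −4.840.
By the Nernst equation, E = +0.18 − (0.0592/2)·(−4.840) = +0.323 V.

+0.323 V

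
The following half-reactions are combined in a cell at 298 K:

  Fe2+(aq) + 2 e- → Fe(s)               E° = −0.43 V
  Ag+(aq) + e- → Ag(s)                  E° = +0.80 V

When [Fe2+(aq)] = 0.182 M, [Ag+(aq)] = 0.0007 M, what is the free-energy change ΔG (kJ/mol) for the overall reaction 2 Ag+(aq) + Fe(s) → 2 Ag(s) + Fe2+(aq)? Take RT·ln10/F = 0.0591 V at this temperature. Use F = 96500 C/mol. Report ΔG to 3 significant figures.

The standard cell potential is +0.80 − (−0.43) = +1.23 V, with n = 2 electrons in the balanced equation.
Q = [Fe2+(aq)] / [Ag+(aq)]^2 = 3.71×10^5, so log Q = 5.570 and E = +1.23 − (0.0591/2)(5.570) = +1.0654 V.
ΔG = −nFE = −(2)(96500)(+1.0654) J/mol = −206 kJ/mol.

−206 kJ/mol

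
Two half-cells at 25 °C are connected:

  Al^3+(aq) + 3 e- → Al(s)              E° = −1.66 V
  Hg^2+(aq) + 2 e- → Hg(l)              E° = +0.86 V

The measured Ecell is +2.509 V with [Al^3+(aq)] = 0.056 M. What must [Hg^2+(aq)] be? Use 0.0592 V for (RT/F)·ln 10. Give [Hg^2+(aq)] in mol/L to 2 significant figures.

The Hg²⁺/Hg couple has the larger reduction potential, so it is the cathode: E°cell = +0.86 − (−1.66) = +2.52 V and n = 6.
Rearranging E = E° − (0.0592/n)·log Q gives log Q = 6(+2.52 − (+2.509))/0.0592 = 1.115.
Balancing electrons gives 3 Hg^2+(aq) + 2 Al(s) → 3 Hg(l) + 2 Al^3+(aq); thus Q = [Al^3+(aq)]^2 / [Hg^2+(aq)]^3.
Solving for the unknown gives log [Hg^2+(aq)] = −1.206, so [Hg^2+(aq)] ≈ 0.062 M.

0.062 M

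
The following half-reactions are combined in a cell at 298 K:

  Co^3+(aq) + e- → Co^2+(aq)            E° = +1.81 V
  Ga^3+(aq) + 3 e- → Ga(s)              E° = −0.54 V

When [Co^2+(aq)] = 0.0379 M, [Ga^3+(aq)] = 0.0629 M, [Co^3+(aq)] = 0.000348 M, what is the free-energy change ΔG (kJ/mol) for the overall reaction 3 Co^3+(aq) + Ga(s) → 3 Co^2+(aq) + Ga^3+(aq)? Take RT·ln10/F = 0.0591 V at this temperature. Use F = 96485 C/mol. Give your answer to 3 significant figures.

E°cell = +1.81 − (−0.54) = +2.35 V; the balanced reaction transfers n = 3 electrons.
Q = ([Co^2+(aq)]^3·[Ga^3+(aq)]) / [Co^3+(aq)]^3 = 8.13×10^4, so log Q = 4.910 and E = +2.35 − (0.0591/3)(4.910) = +2.2533 V.
ΔG = −nFE = −(3)(96485)(+2.2533) J/mol = −652 kJ/mol.

−652 kJ/mol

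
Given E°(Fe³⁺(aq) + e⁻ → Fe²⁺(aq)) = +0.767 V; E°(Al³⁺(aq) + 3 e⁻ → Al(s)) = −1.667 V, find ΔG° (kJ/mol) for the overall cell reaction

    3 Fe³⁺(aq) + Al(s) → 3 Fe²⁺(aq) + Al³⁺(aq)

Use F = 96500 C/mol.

−705 kJ/mol

In the reaction as written Fe³⁺(aq) is reduced, so the Fe³⁺/Fe²⁺ couple is the cathode and Al³⁺/Al is the anode.
E°cell = +0.767 − (−1.667) = +2.434 V; balancing electrons gives n = 3.
ΔG° = −nFE°cell = −(3)(96500)(+2.434) J/mol = −705 kJ/mol.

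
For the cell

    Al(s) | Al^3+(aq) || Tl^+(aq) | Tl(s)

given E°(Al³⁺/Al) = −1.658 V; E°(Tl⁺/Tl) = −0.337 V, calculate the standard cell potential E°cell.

By convention the left-hand electrode in cell notation is the anode (oxidation) and the right-hand electrode is the cathode (reduction).
E°cell = E°(right) − E°(left) = −0.337 − (−1.658) = +1.321 V.

+1.321 V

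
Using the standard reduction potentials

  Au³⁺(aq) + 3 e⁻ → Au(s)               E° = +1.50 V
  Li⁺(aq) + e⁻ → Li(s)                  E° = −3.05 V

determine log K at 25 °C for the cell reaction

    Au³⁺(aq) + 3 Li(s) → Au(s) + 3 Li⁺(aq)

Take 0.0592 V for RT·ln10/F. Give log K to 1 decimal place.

log K = 230.6

The Au³⁺/Au couple is reduced (cathode); E°cell = +1.50 − (−3.05) = +4.55 V with n = 3.
At equilibrium E = 0, so log K = nE°cell / 0.0592 = (3)(+4.55) / 0.0592 = 230.6.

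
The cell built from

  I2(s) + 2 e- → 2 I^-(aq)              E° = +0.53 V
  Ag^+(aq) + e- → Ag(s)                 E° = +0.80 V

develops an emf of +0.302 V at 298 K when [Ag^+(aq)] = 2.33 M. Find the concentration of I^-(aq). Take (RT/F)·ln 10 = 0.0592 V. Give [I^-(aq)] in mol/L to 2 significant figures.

The Ag⁺/Ag couple has the larger reduction potential, so it is the cathode: E°cell = +0.80 − (+0.53) = +0.27 V and n = 2.
From the Nernst equation, log Q = n(E° − E)/0.0592 = 2·(+0.27 − (+0.302))/0.0592 = −1.081.
Balancing electrons gives 2 Ag^+(aq) + 2 I^-(aq) → 2 Ag(s) + I2(s); thus Q = 1 / ([Ag^+(aq)]^2·[I^-(aq)]^2).
Substituting the known concentrations and solving, log [I^-(aq)] = 0.173 and [I^-(aq)] = 1.5 M.

1.5 M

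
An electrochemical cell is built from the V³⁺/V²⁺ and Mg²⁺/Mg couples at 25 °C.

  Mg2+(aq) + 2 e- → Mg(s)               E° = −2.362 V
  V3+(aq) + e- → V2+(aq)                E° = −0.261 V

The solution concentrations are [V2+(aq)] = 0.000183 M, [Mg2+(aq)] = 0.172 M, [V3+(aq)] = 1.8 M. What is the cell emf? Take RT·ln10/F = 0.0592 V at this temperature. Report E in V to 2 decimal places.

+2.36 V

Since E°(V³⁺/V²⁺) > E°(Mg²⁺/Mg), V³⁺/V²⁺ serves as the cathode.
The standard potential is −0.261 − (−2.362) = +2.101 V and the balanced reaction transfers n = 2 electrons.
For the overall reaction 2 V3+(aq) + Mg(s) → 2 V2+(aq) + Mg2+(aq), Q = ([V2+(aq)]^2·[Mg2+(aq)]) / [V3+(aq)]^2 = 1.78×10^−9, giving log Q = −8.750.
E = E° − (0.0592/n)·log Q = +2.101 − (0.0592/2)(−8.750) = +2.36 V.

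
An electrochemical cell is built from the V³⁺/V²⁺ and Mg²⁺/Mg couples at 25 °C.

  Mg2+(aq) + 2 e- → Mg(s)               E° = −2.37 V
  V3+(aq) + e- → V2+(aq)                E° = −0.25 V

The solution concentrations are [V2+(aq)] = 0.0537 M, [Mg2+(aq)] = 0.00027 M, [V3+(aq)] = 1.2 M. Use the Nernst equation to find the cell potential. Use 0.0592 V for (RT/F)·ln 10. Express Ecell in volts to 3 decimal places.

+2.306 V

The V³⁺/V²⁺ couple has the more positive E°, so it is the cathode; Mg²⁺/Mg is the anode.
E°cell = −0.25 − (−2.37) = +2.12 V, with n = 2 electrons transferred.
The balanced reaction is 2 V3+(aq) + Mg(s) → 2 V2+(aq) + Mg2+(aq), so Q = ([V2+(aq)]^2·[Mg2+(aq)]) / [V3+(aq)]^2 = 5.41×10^−7 and log Q = −6.267.
By the Nernst equation, E = +2.12 − (0.0592/2)·(−6.267) = +2.306 V.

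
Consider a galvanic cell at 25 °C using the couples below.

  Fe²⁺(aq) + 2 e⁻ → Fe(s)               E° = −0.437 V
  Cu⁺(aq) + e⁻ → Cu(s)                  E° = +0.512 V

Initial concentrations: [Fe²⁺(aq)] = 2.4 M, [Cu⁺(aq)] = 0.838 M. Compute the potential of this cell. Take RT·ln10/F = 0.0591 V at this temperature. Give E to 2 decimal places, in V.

+0.93 V

Cu⁺/Cu is reduced (cathode, E° = +0.512 V) and Fe²⁺/Fe is oxidized (anode).
E°cell = E°cat − E°an = +0.512 − (−0.437) = +0.949 V; n = 2.
Balancing gives 2 Cu⁺(aq) + Fe(s) → 2 Cu(s) + Fe²⁺(aq); hence Q = [Fe²⁺(aq)] / [Cu⁺(aq)]^2 = 3.42 (log Q = 0.534).
E = E° − (0.0591/n)·log Q = +0.949 − (0.0591/2)(0.534) = +0.93 V.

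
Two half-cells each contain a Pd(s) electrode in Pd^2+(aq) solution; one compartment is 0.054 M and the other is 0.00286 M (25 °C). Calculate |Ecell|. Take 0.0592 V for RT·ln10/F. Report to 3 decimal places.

For a concentration cell E°cell = 0, since both electrodes use the same couple.
The compartment with the higher Pd^2+(aq) concentration (0.054 M) acts as the cathode; ions are reduced there and produced at the dilute (0.00286 M) anode.
With n = 2, Ecell = −(0.0592/2)·log([dilute]/[conc]) = −(0.0592/2)·log(0.00286/0.054) = +0.038 V.

0.038 V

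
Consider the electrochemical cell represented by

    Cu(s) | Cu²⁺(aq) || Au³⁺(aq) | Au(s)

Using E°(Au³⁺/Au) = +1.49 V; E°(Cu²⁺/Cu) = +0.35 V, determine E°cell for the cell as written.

By convention the left-hand electrode in cell notation is the anode (oxidation) and the right-hand electrode is the cathode (reduction).
E°cell = E°(right) − E°(left) = +1.49 − (+0.35) = +1.14 V.

+1.14 V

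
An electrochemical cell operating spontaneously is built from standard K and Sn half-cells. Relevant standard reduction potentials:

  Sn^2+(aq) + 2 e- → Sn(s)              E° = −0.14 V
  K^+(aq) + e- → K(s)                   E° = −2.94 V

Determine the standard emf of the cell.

The Sn²⁺/Sn couple has the higher E°, so Sn ion is reduced (cathode) and K is oxidized (anode).
E°cell = E°(cathode) − E°(anode) = −0.14 − (−2.94) = +2.80 V.

+2.80 V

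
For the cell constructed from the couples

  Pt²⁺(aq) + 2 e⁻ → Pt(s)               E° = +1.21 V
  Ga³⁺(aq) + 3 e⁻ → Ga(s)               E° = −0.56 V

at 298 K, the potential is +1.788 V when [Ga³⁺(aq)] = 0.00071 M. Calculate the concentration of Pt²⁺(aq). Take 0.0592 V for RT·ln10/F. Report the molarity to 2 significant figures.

The Pt²⁺/Pt couple has the larger reduction potential, so it is the cathode: E°cell = +1.21 − (−0.56) = +1.77 V and n = 6.
Rearranging E = E° − (0.0592/n)·log Q gives log Q = 6(+1.77 − (+1.788))/0.0592 = −1.824.
For 3 Pt²⁺(aq) + 2 Ga(s) → 3 Pt(s) + 2 Ga³⁺(aq), the reaction quotient is Q = [Ga³⁺(aq)]^2 / [Pt²⁺(aq)]^3.
Isolating [Pt²⁺(aq)] in Q = 10^{−1.824} yields log [Pt²⁺(aq)] = −1.491, i.e. 0.032 M.

0.032 M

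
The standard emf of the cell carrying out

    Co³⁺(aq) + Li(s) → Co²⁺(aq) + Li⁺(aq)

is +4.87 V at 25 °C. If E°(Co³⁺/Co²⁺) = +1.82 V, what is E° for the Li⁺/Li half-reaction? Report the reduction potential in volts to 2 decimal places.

In the reaction as written the Co³⁺/Co²⁺ couple is reduced (cathode) and Li⁺/Li is oxidized (anode), so E°cell = E°(Co³⁺/Co²⁺) − E°(Li⁺/Li).
E°(Li⁺/Li) = E°(cathode) − E°cell = +1.82 − (+4.87) = −3.05 V.

−3.05 V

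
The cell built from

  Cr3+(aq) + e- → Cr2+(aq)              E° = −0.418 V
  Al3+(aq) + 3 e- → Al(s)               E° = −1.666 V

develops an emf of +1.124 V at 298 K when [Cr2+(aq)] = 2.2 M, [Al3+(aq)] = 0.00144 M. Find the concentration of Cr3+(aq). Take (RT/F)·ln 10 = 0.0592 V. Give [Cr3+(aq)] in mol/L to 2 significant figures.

The Cr³⁺/Cr²⁺ couple has the larger reduction potential, so it is the cathode: E°cell = −0.418 − (−1.666) = +1.248 V and n = 3.
Rearranging E = E° − (0.0592/n)·log Q gives log Q = 3(+1.248 − (+1.124))/0.0592 = 6.284.
For 3 Cr3+(aq) + Al(s) → 3 Cr2+(aq) + Al3+(aq), the reaction quotient is Q = ([Cr2+(aq)]^3·[Al3+(aq)]) / [Cr3+(aq)]^3.
Solving for the unknown gives log [Cr3+(aq)] = −2.699, so [Cr3+(aq)] ≈ 0.0020 M.

0.0020 M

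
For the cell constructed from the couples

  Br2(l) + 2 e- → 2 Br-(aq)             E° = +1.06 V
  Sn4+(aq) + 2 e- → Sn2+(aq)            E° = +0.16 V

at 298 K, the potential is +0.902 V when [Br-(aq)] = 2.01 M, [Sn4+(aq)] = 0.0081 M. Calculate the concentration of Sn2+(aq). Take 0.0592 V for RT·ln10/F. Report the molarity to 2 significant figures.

0.038 M

Br₂/Br⁻ is the cathode (higher E°); E°cell = +1.06 − (+0.16) = +0.90 V with n = 2.
From the Nernst equation, log Q = n(E° − E)/0.0592 = 2·(+0.90 − (+0.902))/0.0592 = −0.068.
Balancing electrons gives Br2(l) + Sn2+(aq) → 2 Br-(aq) + Sn4+(aq); thus Q = ([Br-(aq)]^2·[Sn4+(aq)]) / [Sn2+(aq)].
Substituting the known concentrations and solving, log [Sn2+(aq)] = −1.417 and [Sn2+(aq)] = 0.038 M.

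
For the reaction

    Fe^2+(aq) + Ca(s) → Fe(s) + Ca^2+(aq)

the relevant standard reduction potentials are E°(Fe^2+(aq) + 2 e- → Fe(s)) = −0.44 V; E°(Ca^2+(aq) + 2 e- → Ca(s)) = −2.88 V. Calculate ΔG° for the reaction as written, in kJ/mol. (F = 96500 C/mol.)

In the reaction as written Fe^2+(aq) is reduced, so the Fe²⁺/Fe couple is the cathode and Ca²⁺/Ca is the anode.
E°cell = −0.44 − (−2.88) = +2.44 V; balancing electrons gives n = 2.
ΔG° = −nFE°cell = −(2)(96500)(+2.44) J/mol = −471 kJ/mol.

−471 kJ/mol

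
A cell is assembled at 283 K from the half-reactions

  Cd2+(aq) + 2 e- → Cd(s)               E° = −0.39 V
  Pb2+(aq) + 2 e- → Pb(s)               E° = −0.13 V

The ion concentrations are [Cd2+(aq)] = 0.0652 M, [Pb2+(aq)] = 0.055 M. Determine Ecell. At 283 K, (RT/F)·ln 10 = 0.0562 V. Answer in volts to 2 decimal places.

+0.26 V

The Pb²⁺/Pb couple has the more positive E°, so it is the cathode; Cd²⁺/Cd is the anode.
E°cell = −0.13 − (−0.39) = +0.26 V, with n = 2 electrons transferred.
For the overall reaction Pb2+(aq) + Cd(s) → Pb(s) + Cd2+(aq), Q = [Cd2+(aq)] / [Pb2+(aq)] = 1.19, giving log Q = 0.074.
By the Nernst equation, E = +0.26 − (0.0562/2)·(0.074) = +0.26 V.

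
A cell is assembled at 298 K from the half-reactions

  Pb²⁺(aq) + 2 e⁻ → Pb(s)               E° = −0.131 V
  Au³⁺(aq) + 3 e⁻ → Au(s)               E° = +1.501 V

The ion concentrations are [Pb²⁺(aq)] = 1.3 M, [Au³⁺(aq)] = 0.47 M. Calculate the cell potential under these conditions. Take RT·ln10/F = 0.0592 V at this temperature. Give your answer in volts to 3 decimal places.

+1.622 V

The Au³⁺/Au couple has the more positive E°, so it is the cathode; Pb²⁺/Pb is the anode.
The standard potential is +1.501 − (−0.131) = +1.632 V and the balanced reaction transfers n = 6 electrons.
For the overall reaction 2 Au³⁺(aq) + 3 Pb(s) → 2 Au(s) + 3 Pb²⁺(aq), Q = [Pb²⁺(aq)]^3 / [Au³⁺(aq)]^2 = 9.95, giving log Q = 0.998.
By the Nernst equation, E = +1.632 − (0.0592/6)·(0.998) = +1.622 V.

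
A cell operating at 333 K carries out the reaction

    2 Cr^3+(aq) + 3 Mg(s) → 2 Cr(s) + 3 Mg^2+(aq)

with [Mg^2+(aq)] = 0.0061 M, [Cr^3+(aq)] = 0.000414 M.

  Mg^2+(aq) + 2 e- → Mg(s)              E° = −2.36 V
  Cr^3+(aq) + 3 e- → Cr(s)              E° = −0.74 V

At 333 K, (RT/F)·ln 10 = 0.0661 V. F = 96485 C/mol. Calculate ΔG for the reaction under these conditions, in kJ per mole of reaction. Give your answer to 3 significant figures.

−937 kJ/mol

E°cell = −0.74 − (−2.36) = +1.62 V; the balanced reaction transfers n = 6 electrons.
Q = [Mg^2+(aq)]^3 / [Cr^3+(aq)]^2 = 1.32, so log Q = 0.122 and E = +1.62 − (0.0661/6)(0.122) = +1.6187 V.
Then ΔG = −nFE = −6 × 96485 × +1.6187 J/mol = −937 kJ/mol.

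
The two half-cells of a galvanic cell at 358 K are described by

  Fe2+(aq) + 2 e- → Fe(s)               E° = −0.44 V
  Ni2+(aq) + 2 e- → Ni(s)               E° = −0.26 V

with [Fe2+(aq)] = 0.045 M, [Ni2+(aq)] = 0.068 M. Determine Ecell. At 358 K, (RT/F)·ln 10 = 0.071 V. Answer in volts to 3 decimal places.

+0.186 V

The Ni²⁺/Ni couple has the more positive E°, so it is the cathode; Fe²⁺/Fe is the anode.
The standard potential is −0.26 − (−0.44) = +0.18 V and the balanced reaction transfers n = 2 electrons.
For the overall reaction Ni2+(aq) + Fe(s) → Ni(s) + Fe2+(aq), Q = [Fe2+(aq)] / [Ni2+(aq)] = 0.662, giving log Q = −0.179.
Applying E = E° − (RT ln10/nF)·log Q gives +0.18 − (0.071/2)(−0.179) = +0.186 V.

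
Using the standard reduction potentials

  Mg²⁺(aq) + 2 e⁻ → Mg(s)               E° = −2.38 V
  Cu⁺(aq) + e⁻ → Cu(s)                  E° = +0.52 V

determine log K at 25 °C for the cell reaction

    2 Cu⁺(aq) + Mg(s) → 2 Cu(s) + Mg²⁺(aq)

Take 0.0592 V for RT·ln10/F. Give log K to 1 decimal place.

log K = 98.0

The Cu⁺/Cu couple is reduced (cathode); E°cell = +0.52 − (−2.38) = +2.90 V with n = 2.
At equilibrium E = 0, so log K = nE°cell / 0.0592 = (2)(+2.90) / 0.0592 = 98.0.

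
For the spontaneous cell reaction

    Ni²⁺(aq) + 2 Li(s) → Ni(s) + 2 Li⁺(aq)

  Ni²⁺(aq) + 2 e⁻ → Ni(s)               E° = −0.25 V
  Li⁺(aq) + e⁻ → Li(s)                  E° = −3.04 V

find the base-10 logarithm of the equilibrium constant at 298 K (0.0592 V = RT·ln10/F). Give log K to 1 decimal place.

log K = 94.3

The Ni²⁺/Ni couple is reduced (cathode); E°cell = −0.25 − (−3.04) = +2.79 V with n = 2.
At equilibrium E = 0, so log K = nE°cell / 0.0592 = (2)(+2.79) / 0.0592 = 94.3.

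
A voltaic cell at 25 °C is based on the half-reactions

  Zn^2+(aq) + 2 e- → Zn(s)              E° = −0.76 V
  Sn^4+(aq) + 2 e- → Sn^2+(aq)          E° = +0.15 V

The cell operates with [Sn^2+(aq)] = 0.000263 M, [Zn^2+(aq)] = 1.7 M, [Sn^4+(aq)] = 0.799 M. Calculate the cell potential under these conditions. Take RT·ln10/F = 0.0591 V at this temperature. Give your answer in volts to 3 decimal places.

The Sn⁴⁺/Sn²⁺ couple has the more positive E°, so it is the cathode; Zn²⁺/Zn is the anode.
E°cell = E°cat − E°an = +0.15 − (−0.76) = +0.91 V; n = 2.
The balanced reaction is Sn^4+(aq) + Zn(s) → Sn^2+(aq) + Zn^2+(aq), so Q = ([Sn^2+(aq)]·[Zn^2+(aq)]) / [Sn^4+(aq)] = 0.00056 and log Q = −3.252.
E = E° − (0.0591/n)·log Q = +0.91 − (0.0591/2)(−3.252) = +1.006 V.

+1.006 V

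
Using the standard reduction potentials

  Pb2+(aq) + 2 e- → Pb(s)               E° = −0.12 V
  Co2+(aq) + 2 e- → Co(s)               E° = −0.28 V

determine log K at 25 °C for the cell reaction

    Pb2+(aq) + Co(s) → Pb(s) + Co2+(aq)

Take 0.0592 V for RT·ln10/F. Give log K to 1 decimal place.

The Pb²⁺/Pb couple is reduced (cathode); E°cell = −0.12 − (−0.28) = +0.16 V with n = 2.
At equilibrium E = 0, so log K = nE°cell / 0.0592 = (2)(+0.16) / 0.0592 = 5.4.

log K = 5.4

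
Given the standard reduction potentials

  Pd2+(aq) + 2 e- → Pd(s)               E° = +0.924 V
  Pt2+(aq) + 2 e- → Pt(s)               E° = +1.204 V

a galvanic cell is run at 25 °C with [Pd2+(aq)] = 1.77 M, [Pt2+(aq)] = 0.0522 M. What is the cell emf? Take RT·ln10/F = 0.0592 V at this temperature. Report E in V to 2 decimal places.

Pt²⁺/Pt is reduced (cathode, E° = +1.204 V) and Pd²⁺/Pd is oxidized (anode).
E°cell = +1.204 − (+0.924) = +0.280 V, with n = 2 electrons transferred.
The balanced reaction is Pt2+(aq) + Pd(s) → Pt(s) + Pd2+(aq), so Q = [Pd2+(aq)] / [Pt2+(aq)] = 33.9 and log Q = 1.530.
Applying E = E° − (RT ln10/nF)·log Q gives +0.280 − (0.0592/2)(1.530) = +0.23 V.

+0.23 V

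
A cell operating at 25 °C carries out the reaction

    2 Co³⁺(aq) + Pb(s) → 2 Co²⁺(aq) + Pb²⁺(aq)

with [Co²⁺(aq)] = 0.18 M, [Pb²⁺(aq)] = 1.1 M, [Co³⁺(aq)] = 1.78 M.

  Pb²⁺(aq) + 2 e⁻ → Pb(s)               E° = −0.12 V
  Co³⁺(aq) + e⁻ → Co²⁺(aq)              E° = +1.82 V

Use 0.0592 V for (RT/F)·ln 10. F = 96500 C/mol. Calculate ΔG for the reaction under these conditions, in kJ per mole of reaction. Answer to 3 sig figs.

−386 kJ/mol

With Co³⁺/Co²⁺ reduced at the cathode, E°cell = +1.82 − (−0.12) = +1.94 V and n = 2.
The reaction quotient is ([Co²⁺(aq)]^2·[Pb²⁺(aq)]) / [Co³⁺(aq)]^2 = 0.0112; by Nernst, E = +1.94 − (0.0592/2)(−1.949) = +1.9977 V.
Then ΔG = −nFE = −2 × 96500 × +1.9977 J/mol = −386 kJ/mol.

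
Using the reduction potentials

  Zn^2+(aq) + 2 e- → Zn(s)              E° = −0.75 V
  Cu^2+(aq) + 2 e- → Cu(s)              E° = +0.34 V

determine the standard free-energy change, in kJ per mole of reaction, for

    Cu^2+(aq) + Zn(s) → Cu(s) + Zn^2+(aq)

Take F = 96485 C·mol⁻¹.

In the reaction as written Cu^2+(aq) is reduced, so the Cu²⁺/Cu couple is the cathode and Zn²⁺/Zn is the anode.
E°cell = +0.34 − (−0.75) = +1.09 V; balancing electrons gives n = 2.
ΔG° = −nFE°cell = −(2)(96485)(+1.09) J/mol = −210 kJ/mol.

−210 kJ/mol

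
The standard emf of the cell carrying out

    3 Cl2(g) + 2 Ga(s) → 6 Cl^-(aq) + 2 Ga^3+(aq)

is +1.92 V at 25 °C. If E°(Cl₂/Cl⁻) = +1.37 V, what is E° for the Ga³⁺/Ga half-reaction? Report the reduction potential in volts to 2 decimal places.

In the reaction as written the Cl₂/Cl⁻ couple is reduced (cathode) and Ga³⁺/Ga is oxidized (anode), so E°cell = E°(Cl₂/Cl⁻) − E°(Ga³⁺/Ga).
E°(Ga³⁺/Ga) = E°(cathode) − E°cell = +1.37 − (+1.92) = −0.55 V.

−0.55 V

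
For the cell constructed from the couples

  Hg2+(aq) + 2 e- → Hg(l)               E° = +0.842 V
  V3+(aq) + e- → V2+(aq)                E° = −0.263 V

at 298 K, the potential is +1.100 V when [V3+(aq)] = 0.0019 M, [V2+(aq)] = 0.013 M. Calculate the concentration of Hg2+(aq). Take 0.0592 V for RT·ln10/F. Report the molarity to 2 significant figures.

0.014 M

Hg²⁺/Hg is the cathode (higher E°); E°cell = +0.842 − (−0.263) = +1.105 V with n = 2.
From the Nernst equation, log Q = n(E° − E)/0.0592 = 2·(+1.105 − (+1.100))/0.0592 = 0.169.
Balancing electrons gives Hg2+(aq) + 2 V2+(aq) → Hg(l) + 2 V3+(aq); thus Q = [V3+(aq)]^2 / ([Hg2+(aq)]·[V2+(aq)]^2).
Solving for the unknown gives log [Hg2+(aq)] = −1.839, so [Hg2+(aq)] ≈ 0.014 M.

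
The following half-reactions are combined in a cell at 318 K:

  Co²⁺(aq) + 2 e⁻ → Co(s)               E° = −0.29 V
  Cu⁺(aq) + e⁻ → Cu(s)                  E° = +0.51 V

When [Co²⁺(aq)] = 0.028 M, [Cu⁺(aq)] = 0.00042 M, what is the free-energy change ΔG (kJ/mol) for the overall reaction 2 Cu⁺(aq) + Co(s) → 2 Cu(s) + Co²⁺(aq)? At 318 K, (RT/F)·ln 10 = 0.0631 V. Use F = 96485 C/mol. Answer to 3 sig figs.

The standard cell potential is +0.51 − (−0.29) = +0.80 V, with n = 2 electrons in the balanced equation.
Q = [Co²⁺(aq)] / [Cu⁺(aq)]^2 = 1.59×10^5, so log Q = 5.201 and E = +0.80 − (0.0631/2)(5.201) = +0.6359 V.
Finally ΔG = −nFE = −(2)(96485 C/mol)(+0.6359 V) = −123 kJ/mol.

−123 kJ/mol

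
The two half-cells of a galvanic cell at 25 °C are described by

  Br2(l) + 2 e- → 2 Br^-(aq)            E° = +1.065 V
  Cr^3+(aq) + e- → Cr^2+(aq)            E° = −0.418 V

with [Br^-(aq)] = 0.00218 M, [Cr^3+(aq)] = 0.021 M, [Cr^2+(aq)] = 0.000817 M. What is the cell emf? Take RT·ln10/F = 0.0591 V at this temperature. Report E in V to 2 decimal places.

Since E°(Br₂/Br⁻) > E°(Cr³⁺/Cr²⁺), Br₂/Br⁻ serves as the cathode.
The standard potential is +1.065 − (−0.418) = +1.483 V and the balanced reaction transfers n = 2 electrons.
The balanced reaction is Br2(l) + 2 Cr^2+(aq) → 2 Br^-(aq) + 2 Cr^3+(aq), so Q = ([Br^-(aq)]^2·[Cr^3+(aq)]^2) / [Cr^2+(aq)]^2 = 0.00314 and log Q = −2.503.
E = E° − (0.0591/n)·log Q = +1.483 − (0.0591/2)(−2.503) = +1.56 V.

+1.56 V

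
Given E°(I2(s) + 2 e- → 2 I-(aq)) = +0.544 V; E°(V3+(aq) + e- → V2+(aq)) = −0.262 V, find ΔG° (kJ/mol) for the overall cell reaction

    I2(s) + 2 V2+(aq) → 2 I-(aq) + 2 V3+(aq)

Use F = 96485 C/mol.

−156 kJ/mol

In the reaction as written I2(s) is reduced, so the I₂/I⁻ couple is the cathode and V³⁺/V²⁺ is the anode.
E°cell = +0.544 − (−0.262) = +0.806 V; balancing electrons gives n = 2.
ΔG° = −nFE°cell = −(2)(96485)(+0.806) J/mol = −156 kJ/mol.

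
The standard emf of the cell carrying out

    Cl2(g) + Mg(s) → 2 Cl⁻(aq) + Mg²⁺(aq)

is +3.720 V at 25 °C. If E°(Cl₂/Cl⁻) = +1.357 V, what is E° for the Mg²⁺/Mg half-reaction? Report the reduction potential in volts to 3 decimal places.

−2.363 V

In the reaction as written the Cl₂/Cl⁻ couple is reduced (cathode) and Mg²⁺/Mg is oxidized (anode), so E°cell = E°(Cl₂/Cl⁻) − E°(Mg²⁺/Mg).
E°(Mg²⁺/Mg) = E°(cathode) − E°cell = +1.357 − (+3.720) = −2.363 V.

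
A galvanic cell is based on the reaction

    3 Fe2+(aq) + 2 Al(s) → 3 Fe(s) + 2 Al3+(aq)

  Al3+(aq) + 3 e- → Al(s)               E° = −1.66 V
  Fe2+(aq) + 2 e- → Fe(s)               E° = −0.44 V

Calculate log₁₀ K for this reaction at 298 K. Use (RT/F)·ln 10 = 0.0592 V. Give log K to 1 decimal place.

log K = 123.6

The Fe²⁺/Fe couple is reduced (cathode); E°cell = −0.44 − (−1.66) = +1.22 V with n = 6.
At equilibrium E = 0, so log K = nE°cell / 0.0592 = (6)(+1.22) / 0.0592 = 123.6.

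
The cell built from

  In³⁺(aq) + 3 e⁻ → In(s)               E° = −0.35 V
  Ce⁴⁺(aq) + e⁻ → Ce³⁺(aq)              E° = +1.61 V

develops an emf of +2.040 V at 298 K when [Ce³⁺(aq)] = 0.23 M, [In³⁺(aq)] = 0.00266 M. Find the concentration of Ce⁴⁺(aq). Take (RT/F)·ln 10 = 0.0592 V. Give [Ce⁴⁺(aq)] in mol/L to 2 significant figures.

The Ce⁴⁺/Ce³⁺ couple has the larger reduction potential, so it is the cathode: E°cell = +1.61 − (−0.35) = +1.96 V and n = 3.
Since E = E° − (0.0592/n)·log Q, log Q = n(E° − E)/0.0592 = −4.054.
For 3 Ce⁴⁺(aq) + In(s) → 3 Ce³⁺(aq) + In³⁺(aq), the reaction quotient is Q = ([Ce³⁺(aq)]^3·[In³⁺(aq)]) / [Ce⁴⁺(aq)]^3.
Isolating [Ce⁴⁺(aq)] in Q = 10^{−4.054} yields log [Ce⁴⁺(aq)] = −0.145, i.e. 0.72 M.

0.72 M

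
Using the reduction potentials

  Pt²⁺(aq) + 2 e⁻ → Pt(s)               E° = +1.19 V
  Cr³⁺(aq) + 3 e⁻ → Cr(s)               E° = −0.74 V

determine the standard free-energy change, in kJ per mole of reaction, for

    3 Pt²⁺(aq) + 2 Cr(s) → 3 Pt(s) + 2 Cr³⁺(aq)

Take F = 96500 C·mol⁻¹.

In the reaction as written Pt²⁺(aq) is reduced, so the Pt²⁺/Pt couple is the cathode and Cr³⁺/Cr is the anode.
E°cell = +1.19 − (−0.74) = +1.93 V; balancing electrons gives n = 6.
ΔG° = −nFE°cell = −(6)(96500)(+1.93) J/mol = −1117 kJ/mol.

−1117 kJ/mol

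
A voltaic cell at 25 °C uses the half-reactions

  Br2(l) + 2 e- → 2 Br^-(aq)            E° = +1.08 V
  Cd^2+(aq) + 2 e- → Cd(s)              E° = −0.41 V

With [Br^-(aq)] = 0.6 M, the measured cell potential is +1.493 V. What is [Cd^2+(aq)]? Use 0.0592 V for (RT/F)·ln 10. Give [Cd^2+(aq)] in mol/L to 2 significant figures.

The Br₂/Br⁻ couple has the larger reduction potential, so it is the cathode: E°cell = +1.08 − (−0.41) = +1.49 V and n = 2.
Rearranging E = E° − (0.0592/n)·log Q gives log Q = 2(+1.49 − (+1.493))/0.0592 = −0.101.
Balancing electrons gives Br2(l) + Cd(s) → 2 Br^-(aq) + Cd^2+(aq); thus Q = [Br^-(aq)]^2·[Cd^2+(aq)].
Isolating [Cd^2+(aq)] in Q = 10^{−0.101} yields log [Cd^2+(aq)] = 0.343, i.e. 2.2 M.

2.2 M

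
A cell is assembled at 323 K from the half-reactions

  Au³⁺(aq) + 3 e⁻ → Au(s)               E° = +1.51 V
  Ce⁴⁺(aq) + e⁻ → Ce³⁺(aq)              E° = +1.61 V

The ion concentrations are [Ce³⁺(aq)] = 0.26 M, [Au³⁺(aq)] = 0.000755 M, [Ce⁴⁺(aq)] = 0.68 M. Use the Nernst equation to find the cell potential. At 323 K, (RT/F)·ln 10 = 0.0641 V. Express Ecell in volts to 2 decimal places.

+0.19 V

Ce⁴⁺/Ce³⁺ is reduced (cathode, E° = +1.61 V) and Au³⁺/Au is oxidized (anode).
The standard potential is +1.61 − (+1.51) = +0.10 V and the balanced reaction transfers n = 3 electrons.
Balancing gives 3 Ce⁴⁺(aq) + Au(s) → 3 Ce³⁺(aq) + Au³⁺(aq); hence Q = ([Ce³⁺(aq)]^3·[Au³⁺(aq)]) / [Ce⁴⁺(aq)]^3 = 4.22×10^−5 (log Q = −4.375).
Applying E = E° − (RT ln10/nF)·log Q gives +0.10 − (0.0641/3)(−4.375) = +0.19 V.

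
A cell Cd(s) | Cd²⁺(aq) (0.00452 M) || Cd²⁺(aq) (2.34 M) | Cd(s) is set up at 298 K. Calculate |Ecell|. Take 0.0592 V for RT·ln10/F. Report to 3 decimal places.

0.080 V

For a concentration cell E°cell = 0, since both electrodes use the same couple.
The compartment with the higher Cd²⁺(aq) concentration (2.34 M) acts as the cathode; ions are reduced there and produced at the dilute (0.00452 M) anode.
With n = 2, Ecell = −(0.0592/2)·log([dilute]/[conc]) = −(0.0592/2)·log(0.00452/2.34) = +0.080 V.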